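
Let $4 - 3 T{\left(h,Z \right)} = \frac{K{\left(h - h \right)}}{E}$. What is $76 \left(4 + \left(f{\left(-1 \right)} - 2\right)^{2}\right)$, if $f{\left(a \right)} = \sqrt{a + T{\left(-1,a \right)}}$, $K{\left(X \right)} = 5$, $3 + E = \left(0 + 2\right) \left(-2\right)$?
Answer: $\frac{4560}{7} - \frac{608 \sqrt{7}}{7} \approx 421.63$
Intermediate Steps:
$E = -7$ ($E = -3 + \left(0 + 2\right) \left(-2\right) = -3 + 2 \left(-2\right) = -3 - 4 = -7$)
$T{\left(h,Z \right)} = \frac{11}{7}$ ($T{\left(h,Z \right)} = \frac{4}{3} - \frac{5 \frac{1}{-7}}{3} = \frac{4}{3} - \frac{5 \left(- \frac{1}{7}\right)}{3} = \frac{4}{3} - - \frac{5}{21} = \frac{4}{3} + \frac{5}{21} = \frac{11}{7}$)
$f{\left(a \right)} = \sqrt{\frac{11}{7} + a}$ ($f{\left(a \right)} = \sqrt{a + \frac{11}{7}} = \sqrt{\frac{11}{7} + a}$)
$76 \left(4 + \left(f{\left(-1 \right)} - 2\right)^{2}\right) = 76 \left(4 + \left(\frac{\sqrt{77 + 49 \left(-1\right)}}{7} - 2\right)^{2}\right) = 76 \left(4 + \left(\frac{\sqrt{77 - 49}}{7} - 2\right)^{2}\right) = 76 \left(4 + \left(\frac{\sqrt{28}}{7} - 2\right)^{2}\right) = 76 \left(4 + \left(\frac{2 \sqrt{7}}{7} - 2\right)^{2}\right) = 76 \left(4 + \left(-2 + \frac{2 \sqrt{7}}{7}\right)^{2}\right) = 304 + 76 \left(-2 + \frac{2 \sqrt{7}}{7}\right)^{2}$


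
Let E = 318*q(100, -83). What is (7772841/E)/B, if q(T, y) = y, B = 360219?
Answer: -863649/1056402254 ≈ -0.00081754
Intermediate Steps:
E = -26394 (E = 318*(-83) = -26394)
(7772841/E)/B = (7772841/(-26394))/360219 = (7772841*(-1/26394))*(1/360219) = -2590947/8798*1/360219 = -863649/1056402254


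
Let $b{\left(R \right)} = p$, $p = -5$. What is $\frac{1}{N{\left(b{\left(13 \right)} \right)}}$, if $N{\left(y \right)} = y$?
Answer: $- \frac{1}{5} \approx -0.2$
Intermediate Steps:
$b{\left(R \right)} = -5$
$\frac{1}{N{\left(b{\left(13 \right)} \right)}} = \frac{1}{-5} = - \frac{1}{5}$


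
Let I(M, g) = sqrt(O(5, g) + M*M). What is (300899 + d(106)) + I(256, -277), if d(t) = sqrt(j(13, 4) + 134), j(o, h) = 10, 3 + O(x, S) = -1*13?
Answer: 300911 + 12*sqrt(455) ≈ 3.0117e+5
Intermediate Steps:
O(x, S) = -16 (O(x, S) = -3 - 1*13 = -3 - 13 = -16)
d(t) = 12 (d(t) = sqrt(10 + 134) = sqrt(144) = 12)
I(M, g) = sqrt(-16 + M**2) (I(M, g) = sqrt(-16 + M*M) = sqrt(-16 + M**2))
(300899 + d(106)) + I(256, -277) = (300899 + 12) + sqrt(-16 + 256**2) = 300911 + sqrt(-16 + 65536) = 300911 + sqrt(65520) = 300911 + 12*sqrt(455)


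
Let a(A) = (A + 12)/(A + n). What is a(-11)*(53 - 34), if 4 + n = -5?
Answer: -19/20 ≈ -0.95000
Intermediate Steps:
n = -9 (n = -4 - 5 = -9)
a(A) = (12 + A)/(-9 + A) (a(A) = (A + 12)/(A - 9) = (12 + A)/(-9 + A))
a(-11)*(53 - 34) = ((12 - 11)/(-9 - 11))*(53 - 34) = (1/(-20))*19 = -1/20*1*19 = -1/20*19 = -19/20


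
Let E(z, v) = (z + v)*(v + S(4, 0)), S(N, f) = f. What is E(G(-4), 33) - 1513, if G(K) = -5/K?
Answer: -1531/4 ≈ -382.75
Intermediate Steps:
E(z, v) = v*(v + z) (E(z, v) = (z + v)*(v + 0) = (v + z)*v = v*(v + z))
E(G(-4), 33) - 1513 = 33*(33 - 5/(-4)) - 1513 = 33*(33 - 5*(-¼)) - 1513 = 33*(33 + 5/4) - 1513 = 33*(137/4) - 1513 = 4521/4 - 1513 = -1531/4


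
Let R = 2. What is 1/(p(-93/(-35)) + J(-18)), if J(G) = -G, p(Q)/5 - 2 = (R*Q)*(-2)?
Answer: -7/176 ≈ -0.039773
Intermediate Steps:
p(Q) = 10 - 20*Q (p(Q) = 10 + 5*((2*Q)*(-2)) = 10 + 5*(-4*Q) = 10 - 20*Q)
1/(p(-93/(-35)) + J(-18)) = 1/((10 - (-1860)/(-35)) - 1*(-18)) = 1/((10 - (-1860)*(-1)/35) + 18) = 1/((10 - 20*93/35) + 18) = 1/((10 - 372/7) + 18) = 1/(-302/7 + 18) = 1/(-176/7) = -7/176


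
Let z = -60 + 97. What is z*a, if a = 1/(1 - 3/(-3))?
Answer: 37/2 ≈ 18.500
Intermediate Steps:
z = 37
a = 1/2 (a = 1/(1 - 3*(-1/3)) = 1/(1 + 1) = 1/2 ≈ 0.50000)
z*a = 37*(1/2) = 37/2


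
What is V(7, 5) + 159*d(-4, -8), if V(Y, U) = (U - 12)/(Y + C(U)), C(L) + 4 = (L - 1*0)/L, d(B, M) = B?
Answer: -2551/4 ≈ -637.75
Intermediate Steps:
C(L) = -3 (C(L) = -4 + (L - 1*0)/L = -4 + (L + 0)/L = -4 + L/L = -4 + 1 = -3)
V(Y, U) = (-12 + U)/(-3 + Y) (V(Y, U) = (U - 12)/(Y - 3) = (-12 + U)/(-3 + Y))
V(7, 5) + 159*d(-4, -8) = (-12 + 5)/(-3 + 7) + 159*(-4) = -7/4 - 636 = -2551/4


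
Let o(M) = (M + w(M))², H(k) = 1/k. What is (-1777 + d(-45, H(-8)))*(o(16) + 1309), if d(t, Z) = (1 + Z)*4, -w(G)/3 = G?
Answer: -8275151/2 ≈ -4.1376e+6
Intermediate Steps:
H(k) = 1/k
w(G) = -3*G
d(t, Z) = 4 + 4*Z
o(M) = 4*M² (o(M) = (M - 3*M)² = (-2*M)² = 4*M²)
(-1777 + d(-45, H(-8)))*(o(16) + 1309) = (-1777 + (4 + 4/(-8)))*(4*16² + 1309) = (-1777 + (4 + 4*(-⅛)))*(4*256 + 1309) = (-1777 + (4 - ½))*(1024 + 1309) = (-1777 + 7/2)*2333 = -3547/2*2333 = -8275151/2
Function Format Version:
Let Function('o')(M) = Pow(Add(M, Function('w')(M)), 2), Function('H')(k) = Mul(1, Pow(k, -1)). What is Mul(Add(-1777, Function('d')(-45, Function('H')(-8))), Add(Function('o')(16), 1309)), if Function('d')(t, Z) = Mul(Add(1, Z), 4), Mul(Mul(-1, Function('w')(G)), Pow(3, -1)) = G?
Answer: Rational(-8275151, 2) ≈ -4.1376e+6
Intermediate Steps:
Function('H')(k) = Pow(k, -1)
Function('w')(G) = Mul(-3, G)
Function('d')(t, Z) = Add(4, Mul(4, Z))
Function('o')(M) = Mul(4, Pow(M, 2)) (Function('o')(M) = Pow(Add(M, Mul(-3, M)), 2) = Pow(Mul(-2, M), 2) = Mul(4, Pow(M, 2)))
Mul(Add(-1777, Function('d')(-45, Function('H')(-8))), Add(Function('o')(16), 1309)) = Mul(Add(-1777, Add(4, Mul(4, Pow(-8, -1)))), Add(Mul(4, Pow(16, 2)), 1309)) = Mul(Add(-1777, Add(4, Mul(4, Rational(-1, 8)))), Add(Mul(4, 256), 1309)) = Mul(Add(-1777, Add(4, Rational(-1, 2))), Add(1024, 1309)) = Mul(Add(-1777, Rational(7, 2)), 2333) = Mul(Rational(-3547, 2), 2333) = Rational(-8275151, 2)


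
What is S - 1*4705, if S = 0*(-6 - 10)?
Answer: -4705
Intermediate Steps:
S = 0 (S = 0*(-16) = 0)
S - 1*4705 = 0 - 1*4705 = 0 - 4705 = -4705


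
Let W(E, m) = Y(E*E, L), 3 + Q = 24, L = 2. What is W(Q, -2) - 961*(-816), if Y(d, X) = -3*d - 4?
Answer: 782849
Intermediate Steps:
Q = 21 (Q = -3 + 24 = 21)
Y(d, X) = -4 - 3*d
W(E, m) = -4 - 3*E² (W(E, m) = -4 - 3*E*E = -4 - 3*E²)
W(Q, -2) - 961*(-816) = (-4 - 3*21²) - 961*(-816) = (-4 - 3*441) + 784176 = (-4 - 1323) + 784176 = -1327 + 784176 = 782849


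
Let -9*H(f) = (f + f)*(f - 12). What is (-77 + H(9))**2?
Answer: 5041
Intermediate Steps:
H(f) = -2*f*(-12 + f)/9 (H(f) = -(f + f)*(f - 12)/9 = -2*f*(-12 + f)/9)
(-77 + H(9))**2 = (-77 + (2/9)*9*(12 - 1*9))**2 = (-77 + (2/9)*9*(12 - 9))**2 = (-77 + (2/9)*9*3)**2 = (-77 + 6)**2 = (-71)**2 = 5041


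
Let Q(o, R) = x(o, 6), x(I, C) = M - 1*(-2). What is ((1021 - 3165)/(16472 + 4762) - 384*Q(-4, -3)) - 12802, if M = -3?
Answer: -131842978/10617 ≈ -12418.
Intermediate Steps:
x(I, C) = -1 (x(I, C) = -3 - 1*(-2) = -3 + 2 = -1)
Q(o, R) = -1
((1021 - 3165)/(16472 + 4762) - 384*Q(-4, -3)) - 12802 = ((1021 - 3165)/(16472 + 4762) - 384*(-1)) - 12802 = (-2144/21234 + 384) - 12802 = (-2144*1/21234 + 384) - 12802 = (-1072/10617 + 384) - 12802 = 4075856/10617 - 12802 = -131842978/10617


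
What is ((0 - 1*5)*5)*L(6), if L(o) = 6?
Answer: -150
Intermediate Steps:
((0 - 1*5)*5)*L(6) = ((0 - 1*5)*5)*6 = ((0 - 5)*5)*6 = -5*5*6 = -25*6 = -150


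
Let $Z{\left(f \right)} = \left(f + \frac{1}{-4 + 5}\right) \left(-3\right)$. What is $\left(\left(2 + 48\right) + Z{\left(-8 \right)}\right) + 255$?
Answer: $326$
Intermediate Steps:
$Z{\left(f \right)} = -3 - 3 f$ ($Z{\left(f \right)} = \left(f + 1^{-1}\right) \left(-3\right) = \left(f + 1\right) \left(-3\right) = \left(1 + f\right) \left(-3\right) = -3 - 3 f$)
$\left(\left(2 + 48\right) + Z{\left(-8 \right)}\right) + 255 = \left(\left(2 + 48\right) - -21\right) + 255 = \left(50 + \left(-3 + 24\right)\right) + 255 = \left(50 + 21\right) + 255 = 71 + 255 = 326$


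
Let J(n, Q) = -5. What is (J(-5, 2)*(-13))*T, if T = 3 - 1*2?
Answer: 65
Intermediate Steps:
T = 1 (T = 3 - 2 = 1)
(J(-5, 2)*(-13))*T = -5*(-13)*1 = 65*1 = 65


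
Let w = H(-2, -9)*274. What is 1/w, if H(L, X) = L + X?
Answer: -1/3014 ≈ -0.00033179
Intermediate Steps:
w = -3014 (w = (-2 - 9)*274 = -11*274 = -3014)
1/w = 1/(-3014) = -1/3014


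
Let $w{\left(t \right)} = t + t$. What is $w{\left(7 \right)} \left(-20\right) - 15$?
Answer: $-295$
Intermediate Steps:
$w{\left(t \right)} = 2 t$
$w{\left(7 \right)} \left(-20\right) - 15 = 2 \cdot 7 \left(-20\right) - 15 = 14 \left(-20\right) - 15 = -280 - 15 = -295$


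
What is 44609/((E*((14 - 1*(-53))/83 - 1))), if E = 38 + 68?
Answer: -3702547/1696 ≈ -2183.1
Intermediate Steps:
E = 106
44609/((E*((14 - 1*(-53))/83 - 1))) = 44609/((106*((14 - 1*(-53))/83 - 1))) = 44609/((106*((14 + 53)*(1/83) - 1))) = 44609/((106*(67*(1/83) - 1))) = 44609/((106*(67/83 - 1))) = 44609/((106*(-16/83))) = 44609/(-1696/83) = 44609*(-83/1696) = -3702547/1696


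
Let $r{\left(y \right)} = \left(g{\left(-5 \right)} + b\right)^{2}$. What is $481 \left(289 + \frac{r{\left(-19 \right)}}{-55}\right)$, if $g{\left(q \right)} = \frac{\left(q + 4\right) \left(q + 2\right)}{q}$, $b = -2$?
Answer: $\frac{191056086}{1375} \approx 1.3895 \cdot 10^{5}$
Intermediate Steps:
$g{\left(q \right)} = \frac{\left(2 + q\right) \left(4 + q\right)}{q}$ ($g{\left(q \right)} = \frac{\left(4 + q\right) \left(2 + q\right)}{q} = \frac{\left(2 + q\right) \left(4 + q\right)}{q}$)
$r{\left(y \right)} = \frac{169}{25}$ ($r{\left(y \right)} = \left(\left(6 - 5 + \frac{8}{-5}\right) - 2\right)^{2} = \left(\left(6 - 5 + 8 \left(- \frac{1}{5}\right)\right) - 2\right)^{2} = \left(\left(6 - 5 - \frac{8}{5}\right) - 2\right)^{2} = \left(- \frac{3}{5} - 2\right)^{2} = \left(- \frac{13}{5}\right)^{2} = \frac{169}{25}$)
$481 \left(289 + \frac{r{\left(-19 \right)}}{-55}\right) = 481 \left(289 + \frac{169}{25 \left(-55\right)}\right) = 481 \left(289 + \frac{169}{25} \left(- \frac{1}{55}\right)\right) = 481 \left(289 - \frac{169}{1375}\right) = 481 \cdot \frac{397206}{1375} = \frac{191056086}{1375}$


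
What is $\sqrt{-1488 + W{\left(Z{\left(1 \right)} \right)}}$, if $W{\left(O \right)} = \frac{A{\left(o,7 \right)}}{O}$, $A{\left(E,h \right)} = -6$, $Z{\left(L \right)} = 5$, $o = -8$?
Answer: $\frac{i \sqrt{37230}}{5} \approx 38.59 i$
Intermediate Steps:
$W{\left(O \right)} = - \frac{6}{O}$
$\sqrt{-1488 + W{\left(Z{\left(1 \right)} \right)}} = \sqrt{-1488 - \frac{6}{5}} = \sqrt{- \frac{7446}{5}} = \frac{i \sqrt{37230}}{5}$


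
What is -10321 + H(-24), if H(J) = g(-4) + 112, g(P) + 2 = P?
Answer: -10215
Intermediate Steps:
g(P) = -2 + P
H(J) = 106 (H(J) = (-2 - 4) + 112 = -6 + 112 = 106)
-10321 + H(-24) = -10321 + 106 = -10215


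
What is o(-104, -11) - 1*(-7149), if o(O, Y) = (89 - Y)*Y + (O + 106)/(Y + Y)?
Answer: 66538/11 ≈ 6048.9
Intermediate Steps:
o(O, Y) = Y*(89 - Y) + (106 + O)/(2*Y) (o(O, Y) = Y*(89 - Y) + (106 + O)/((2*Y)) = Y*(89 - Y) + (106 + O)*(1/(2*Y)) = Y*(89 - Y) + (106 + O)/(2*Y))
o(-104, -11) - 1*(-7149) = (½)*(106 - 104 + 2*(-11)²*(89 - 1*(-11)))/(-11) - 1*(-7149) = (½)*(-1/11)*(106 - 104 + 2*121*(89 + 11)) + 7149 = (½)*(-1/11)*(106 - 104 + 2*121*100) + 7149 = (½)*(-1/11)*(106 - 104 + 24200) + 7149 = (½)*(-1/11)*24202 + 7149 = -12101/11 + 7149 = 66538/11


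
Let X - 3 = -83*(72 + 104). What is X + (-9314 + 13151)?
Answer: -10768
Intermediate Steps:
X = -14605 (X = 3 - 83*(72 + 104) = 3 - 83*176 = 3 - 14608 = -14605)
X + (-9314 + 13151) = -14605 + (-9314 + 13151) = -14605 + 3837 = -10768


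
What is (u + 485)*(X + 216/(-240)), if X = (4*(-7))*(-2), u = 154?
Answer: 352089/10 ≈ 35209.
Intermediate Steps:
X = 56 (X = -28*(-2) = 56)
(u + 485)*(X + 216/(-240)) = (154 + 485)*(56 + 216/(-240)) = 639*(56 + 216*(-1/240)) = 639*(56 - 9/10) = 639*(551/10) = 352089/10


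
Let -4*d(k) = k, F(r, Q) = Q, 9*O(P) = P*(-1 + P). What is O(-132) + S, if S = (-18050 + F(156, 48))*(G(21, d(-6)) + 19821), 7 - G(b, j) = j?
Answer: -1070744107/3 ≈ -3.5691e+8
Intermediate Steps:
O(P) = P*(-1 + P)/9 (O(P) = (P*(-1 + P))/9 = P*(-1 + P)/9)
d(k) = -k/4
G(b, j) = 7 - j
S = -356916653 (S = (-18050 + 48)*((7 - (-1)*(-6)/4) + 19821) = -18002*((7 - 1*3/2) + 19821) = -18002*((7 - 3/2) + 19821) = -18002*(11/2 + 19821) = -18002*39653/2 = -356916653)
O(-132) + S = (1/9)*(-132)*(-1 - 132) - 356916653 = (1/9)*(-132)*(-133) - 356916653 = 5852/3 - 356916653 = -1070744107/3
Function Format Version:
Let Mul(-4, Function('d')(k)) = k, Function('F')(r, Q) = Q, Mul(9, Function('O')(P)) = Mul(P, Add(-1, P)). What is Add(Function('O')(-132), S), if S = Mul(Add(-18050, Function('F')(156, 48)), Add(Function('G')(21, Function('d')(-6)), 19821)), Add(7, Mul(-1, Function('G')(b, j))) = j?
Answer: Rational(-1070744107, 3) ≈ -3.5691e+8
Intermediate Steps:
Function('O')(P) = Mul(Rational(1, 9), P, Add(-1, P)) (Function('O')(P) = Mul(Rational(1, 9), Mul(P, Add(-1, P))) = Mul(Rational(1, 9), P, Add(-1, P)))
Function('d')(k) = Mul(Rational(-1, 4), k)
Function('G')(b, j) = Add(7, Mul(-1, j))
S = -356916653 (S = Mul(Add(-18050, 48), Add(Add(7, Mul(-1, Mul(Rational(-1, 4), -6))), 19821)) = Mul(-18002, Add(Add(7, Mul(-1, Rational(3, 2))), 19821)) = Mul(-18002, Add(Add(7, Rational(-3, 2)), 19821)) = Mul(-18002, Add(Rational(11, 2), 19821)) = Mul(-18002, Rational(39653, 2)) = -356916653)
Add(Function('O')(-132), S) = Add(Mul(Rational(1, 9), -132, Add(-1, -132)), -356916653) = Add(Mul(Rational(1, 9), -132, -133), -356916653) = Add(Rational(5852, 3), -356916653) = Rational(-1070744107, 3)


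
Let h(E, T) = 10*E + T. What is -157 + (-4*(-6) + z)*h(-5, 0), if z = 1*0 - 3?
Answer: -1207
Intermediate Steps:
z = -3 (z = 0 - 3 = -3)
h(E, T) = T + 10*E
-157 + (-4*(-6) + z)*h(-5, 0) = -157 + (-4*(-6) - 3)*(0 + 10*(-5)) = -157 + (24 - 3)*(0 - 50) = -157 + 21*(-50) = -157 - 1050 = -1207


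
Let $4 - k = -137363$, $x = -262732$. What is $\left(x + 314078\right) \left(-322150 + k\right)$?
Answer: $-9487867918$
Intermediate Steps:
$k = 137367$ ($k = 4 - -137363 = 4 + 137363 = 137367$)
$\left(x + 314078\right) \left(-322150 + k\right) = \left(-262732 + 314078\right) \left(-322150 + 137367\right) = 51346 \left(-184783\right) = -9487867918$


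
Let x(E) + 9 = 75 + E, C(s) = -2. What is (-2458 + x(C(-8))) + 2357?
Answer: -37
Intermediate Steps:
x(E) = 66 + E (x(E) = -9 + (75 + E) = 66 + E)
(-2458 + x(C(-8))) + 2357 = (-2458 + (66 - 2)) + 2357 = (-2458 + 64) + 2357 = -2394 + 2357 = -37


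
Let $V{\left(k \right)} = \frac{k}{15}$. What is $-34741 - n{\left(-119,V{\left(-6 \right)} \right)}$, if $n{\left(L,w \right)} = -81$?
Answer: $-34660$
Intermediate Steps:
$V{\left(k \right)} = \frac{k}{15}$ ($V{\left(k \right)} = k \frac{1}{15} = \frac{k}{15}$)
$-34741 - n{\left(-119,V{\left(-6 \right)} \right)} = -34741 - -81 = -34741 + 81 = -34660$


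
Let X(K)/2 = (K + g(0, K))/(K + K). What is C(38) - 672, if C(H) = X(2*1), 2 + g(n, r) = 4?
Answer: -670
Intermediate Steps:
g(n, r) = 2 (g(n, r) = -2 + 4 = 2)
X(K) = (2 + K)/K (X(K) = 2*((K + 2)/(K + K)) = 2*((2 + K)/((2*K))) = 2*((2 + K)*(1/(2*K))) = 2*((2 + K)/(2*K)) = (2 + K)/K)
C(H) = 2 (C(H) = (2 + 2*1)/((2*1)) = (2 + 2)/2 = (½)*4 = 2)
C(38) - 672 = 2 - 672 = -670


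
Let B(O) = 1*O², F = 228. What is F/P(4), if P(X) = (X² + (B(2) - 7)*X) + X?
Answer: 57/2 ≈ 28.500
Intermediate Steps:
B(O) = O²
P(X) = X² - 2*X (P(X) = (X² + (2² - 7)*X) + X = (X² + (4 - 7)*X) + X = (X² - 3*X) + X = X² - 2*X)
F/P(4) = 228/((4*(-2 + 4))) = 228/((4*2)) = 228/8 = 228*(⅛) = 57/2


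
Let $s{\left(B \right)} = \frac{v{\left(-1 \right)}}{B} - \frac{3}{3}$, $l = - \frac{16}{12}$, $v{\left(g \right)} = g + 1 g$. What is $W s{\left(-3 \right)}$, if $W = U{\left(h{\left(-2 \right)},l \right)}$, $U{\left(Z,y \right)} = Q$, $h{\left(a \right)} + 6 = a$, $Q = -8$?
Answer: $\frac{8}{3} \approx 2.6667$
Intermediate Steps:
$v{\left(g \right)} = 2 g$ ($v{\left(g \right)} = g + g = 2 g$)
$h{\left(a \right)} = -6 + a$
$l = - \frac{4}{3}$ ($l = \left(-16\right) \frac{1}{12} = - \frac{4}{3} \approx -1.3333$)
$s{\left(B \right)} = -1 - \frac{2}{B}$ ($s{\left(B \right)} = \frac{2 \left(-1\right)}{B} - \frac{3}{3} = - \frac{2}{B} - 1 = -1 - \frac{2}{B}$)
$U{\left(Z,y \right)} = -8$
$W = -8$
$W s{\left(-3 \right)} = - 8 \frac{-2 - -3}{-3} = - 8 \left(- \frac{-2 + 3}{3}\right) = - 8 \left(\left(- \frac{1}{3}\right) 1\right) = \left(-8\right) \left(- \frac{1}{3}\right) = \frac{8}{3}$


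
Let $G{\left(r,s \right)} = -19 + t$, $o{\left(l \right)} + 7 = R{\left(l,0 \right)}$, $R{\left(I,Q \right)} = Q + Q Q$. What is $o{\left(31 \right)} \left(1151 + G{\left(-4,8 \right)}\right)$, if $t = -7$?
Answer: $-7875$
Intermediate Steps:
$R{\left(I,Q \right)} = Q + Q^{2}$
$o{\left(l \right)} = -7$ ($o{\left(l \right)} = -7 + 0 \left(1 + 0\right) = -7 + 0 \cdot 1 = -7 + 0 = -7$)
$G{\left(r,s \right)} = -26$ ($G{\left(r,s \right)} = -19 - 7 = -26$)
$o{\left(31 \right)} \left(1151 + G{\left(-4,8 \right)}\right) = - 7 \left(1151 - 26\right) = \left(-7\right) 1125 = -7875$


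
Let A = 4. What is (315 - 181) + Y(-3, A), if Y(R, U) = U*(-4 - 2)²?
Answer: 278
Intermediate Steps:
Y(R, U) = 36*U (Y(R, U) = U*(-6)² = U*36 = 36*U)
(315 - 181) + Y(-3, A) = (315 - 181) + 36*4 = 134 + 144 = 278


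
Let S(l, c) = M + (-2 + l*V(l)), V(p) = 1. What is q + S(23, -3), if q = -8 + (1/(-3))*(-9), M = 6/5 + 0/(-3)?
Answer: 86/5 ≈ 17.200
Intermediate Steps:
M = 6/5 (M = 6*(⅕) + 0*(-⅓) = 6/5 + 0 = 6/5 ≈ 1.2000)
S(l, c) = -⅘ + l (S(l, c) = 6/5 + (-2 + l*1) = 6/5 + (-2 + l) = -⅘ + l)
q = -5 (q = -8 + (1*(-⅓))*(-9) = -8 - ⅓*(-9) = -8 + 3 = -5)
q + S(23, -3) = -5 + (-⅘ + 23) = -5 + 111/5 = 86/5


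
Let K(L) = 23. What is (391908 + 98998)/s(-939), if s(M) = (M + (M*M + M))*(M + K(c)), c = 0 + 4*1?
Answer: -245453/402968094 ≈ -0.00060911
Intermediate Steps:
c = 4 (c = 0 + 4 = 4)
s(M) = (23 + M)*(M² + 2*M) (s(M) = (M + (M*M + M))*(M + 23) = (M + (M² + M))*(23 + M) = (M + (M + M²))*(23 + M) = (M² + 2*M)*(23 + M) = (23 + M)*(M² + 2*M))
(391908 + 98998)/s(-939) = (391908 + 98998)/((-939*(46 + (-939)² + 25*(-939)))) = 490906/((-939*(46 + 881721 - 23475))) = 490906/((-939*858292)) = 490906/(-805936188) = 490906*(-1/805936188) = -245453/402968094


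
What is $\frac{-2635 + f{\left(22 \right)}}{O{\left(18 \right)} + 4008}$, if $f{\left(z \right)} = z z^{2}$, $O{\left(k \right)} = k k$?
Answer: $\frac{2671}{1444} \approx 1.8497$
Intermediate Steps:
$O{\left(k \right)} = k^{2}$
$f{\left(z \right)} = z^{3}$
$\frac{-2635 + f{\left(22 \right)}}{O{\left(18 \right)} + 4008} = \frac{-2635 + 22^{3}}{18^{2} + 4008} = \frac{-2635 + 10648}{324 + 4008} = \frac{8013}{4332} = 8013 \cdot \frac{1}{4332} = \frac{2671}{1444}$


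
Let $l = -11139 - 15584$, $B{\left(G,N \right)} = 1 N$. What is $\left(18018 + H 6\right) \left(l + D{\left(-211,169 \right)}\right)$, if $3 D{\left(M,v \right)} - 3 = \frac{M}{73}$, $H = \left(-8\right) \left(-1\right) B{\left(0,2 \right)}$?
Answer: $- \frac{35336362502}{73} \approx -4.8406 \cdot 10^{8}$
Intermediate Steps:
$B{\left(G,N \right)} = N$
$H = 16$ ($H = \left(-8\right) \left(-1\right) 2 = 8 \cdot 2 = 16$)
$l = -26723$ ($l = -11139 - 15584 = -26723$)
$D{\left(M,v \right)} = 1 + \frac{M}{219}$ ($D{\left(M,v \right)} = 1 + \frac{M \frac{1}{73}}{3} = 1 + \frac{\frac{1}{73} M}{3} = 1 + \frac{M}{219}$)
$\left(18018 + H 6\right) \left(l + D{\left(-211,169 \right)}\right) = \left(18018 + 16 \cdot 6\right) \left(-26723 + \left(1 + \frac{1}{219} \left(-211\right)\right)\right) = \left(18018 + 96\right) \left(-26723 + \left(1 - \frac{211}{219}\right)\right) = 18114 \left(-26723 + \frac{8}{219}\right) = 18114 \left(- \frac{5852329}{219}\right) = - \frac{35336362502}{73}$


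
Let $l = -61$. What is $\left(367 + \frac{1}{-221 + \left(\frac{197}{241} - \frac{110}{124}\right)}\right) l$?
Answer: $- \frac{73948341839}{3303223} \approx -22387.0$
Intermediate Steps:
$\left(367 + \frac{1}{-221 + \left(\frac{197}{241} - \frac{110}{124}\right)}\right) l = \left(367 + \frac{1}{-221 + \left(\frac{197}{241} - \frac{110}{124}\right)}\right) \left(-61\right) = \left(367 + \frac{1}{-221 + \left(197 \cdot \frac{1}{241} - \frac{55}{62}\right)}\right) \left(-61\right) = \left(367 + \frac{1}{-221 + \left(\frac{197}{241} - \frac{55}{62}\right)}\right) \left(-61\right) = \left(367 + \frac{1}{-221 - \frac{1041}{14942}}\right) \left(-61\right) = \left(367 + \frac{1}{- \frac{3303223}{14942}}\right) \left(-61\right) = \left(367 - \frac{14942}{3303223}\right) \left(-61\right) = \frac{1212267899}{3303223} \left(-61\right) = - \frac{73948341839}{3303223}$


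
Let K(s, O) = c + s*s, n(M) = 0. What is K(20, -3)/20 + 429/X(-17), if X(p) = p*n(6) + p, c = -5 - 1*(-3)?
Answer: -907/170 ≈ -5.3353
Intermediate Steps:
c = -2 (c = -5 + 3 = -2)
X(p) = p (X(p) = p*0 + p = 0 + p = p)
K(s, O) = -2 + s**2 (K(s, O) = -2 + s*s = -2 + s**2)
K(20, -3)/20 + 429/X(-17) = (-2 + 20**2)/20 + 429/(-17) = (-2 + 400)*(1/20) + 429*(-1/17) = 398*(1/20) - 429/17 = 199/10 - 429/17 = -907/170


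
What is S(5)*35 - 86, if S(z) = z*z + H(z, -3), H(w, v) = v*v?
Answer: 1104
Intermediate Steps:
H(w, v) = v²
S(z) = 9 + z² (S(z) = z*z + (-3)² = z² + 9 = 9 + z²)
S(5)*35 - 86 = (9 + 5²)*35 - 86 = (9 + 25)*35 - 86 = 34*35 - 86 = 1190 - 86 = 1104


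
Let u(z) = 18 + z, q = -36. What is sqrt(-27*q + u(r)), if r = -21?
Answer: sqrt(969) ≈ 31.129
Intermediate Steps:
sqrt(-27*q + u(r)) = sqrt(-27*(-36) + (18 - 21)) = sqrt(972 - 3) = sqrt(969)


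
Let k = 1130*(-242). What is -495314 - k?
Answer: -221854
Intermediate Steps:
k = -273460
-495314 - k = -495314 - 1*(-273460) = -495314 + 273460 = -221854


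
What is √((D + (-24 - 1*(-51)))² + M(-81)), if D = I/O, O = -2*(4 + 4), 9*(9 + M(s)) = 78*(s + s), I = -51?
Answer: 3*I*√14271/16 ≈ 22.399*I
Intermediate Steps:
M(s) = -9 + 52*s/3 (M(s) = -9 + (78*(s + s))/9 = -9 + (78*(2*s))/9 = -9 + (156*s)/9 = -9 + 52*s/3)
O = -16 (O = -2*8 = -16)
D = 51/16 (D = -51/(-16) = -51*(-1/16) = 51/16 ≈ 3.1875)
√((D + (-24 - 1*(-51)))² + M(-81)) = √((51/16 + (-24 - 1*(-51)))² + (-9 + (52/3)*(-81))) = √((51/16 + (-24 + 51))² + (-9 - 1404)) = √((51/16 + 27)² - 1413) = √((483/16)² - 1413) = √(233289/256 - 1413) = √(-128439/256) = 3*I*√14271/16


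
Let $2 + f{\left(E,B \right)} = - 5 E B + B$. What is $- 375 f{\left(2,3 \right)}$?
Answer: $10875$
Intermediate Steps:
$f{\left(E,B \right)} = -2 + B - 5 B E$ ($f{\left(E,B \right)} = -2 + \left(- 5 E B + B\right) = -2 - \left(- B + 5 B E\right) = -2 + B - 5 B E$)
$- 375 f{\left(2,3 \right)} = - 375 \left(-2 + 3 - 15 \cdot 2\right) = - 375 \left(-2 + 3 - 30\right) = \left(-375\right) \left(-29\right) = 10875$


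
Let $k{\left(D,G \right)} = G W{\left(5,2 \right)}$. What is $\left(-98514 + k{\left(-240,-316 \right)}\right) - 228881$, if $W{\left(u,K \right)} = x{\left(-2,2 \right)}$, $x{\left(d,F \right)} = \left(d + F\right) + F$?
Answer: $-328027$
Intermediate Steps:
$x{\left(d,F \right)} = d + 2 F$ ($x{\left(d,F \right)} = \left(F + d\right) + F = d + 2 F$)
$W{\left(u,K \right)} = 2$ ($W{\left(u,K \right)} = -2 + 2 \cdot 2 = -2 + 4 = 2$)
$k{\left(D,G \right)} = 2 G$ ($k{\left(D,G \right)} = G 2 = 2 G$)
$\left(-98514 + k{\left(-240,-316 \right)}\right) - 228881 = \left(-98514 + 2 \left(-316\right)\right) - 228881 = \left(-98514 - 632\right) - 228881 = -99146 - 228881 = -328027$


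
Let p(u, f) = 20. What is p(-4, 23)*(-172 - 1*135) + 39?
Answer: -6101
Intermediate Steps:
p(-4, 23)*(-172 - 1*135) + 39 = 20*(-172 - 1*135) + 39 = 20*(-172 - 135) + 39 = 20*(-307) + 39 = -6140 + 39 = -6101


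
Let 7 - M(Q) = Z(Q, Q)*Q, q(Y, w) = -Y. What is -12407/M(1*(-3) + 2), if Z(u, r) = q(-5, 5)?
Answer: -12407/12 ≈ -1033.9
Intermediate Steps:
Z(u, r) = 5 (Z(u, r) = -1*(-5) = 5)
M(Q) = 7 - 5*Q
-12407/M(1*(-3) + 2) = -12407/(7 - 5*(1*(-3) + 2)) = -12407/(7 - 5*(-3 + 2)) = -12407/(7 - 5*(-1)) = -12407/(7 + 5) = -12407/12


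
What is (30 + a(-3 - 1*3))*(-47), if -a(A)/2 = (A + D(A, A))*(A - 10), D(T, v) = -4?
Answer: 13630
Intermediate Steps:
a(A) = -2*(-10 + A)*(-4 + A) (a(A) = -2*(A - 4)*(A - 10) = -2*(-4 + A)*(-10 + A) = -2*(-10 + A)*(-4 + A))
(30 + a(-3 - 1*3))*(-47) = (30 + (-80 - 2*(-3 - 1*3)**2 + 28*(-3 - 1*3)))*(-47) = (30 + (-80 - 2*(-3 - 3)**2 + 28*(-3 - 3)))*(-47) = (30 + (-80 - 2*(-6)**2 + 28*(-6)))*(-47) = (30 + (-80 - 2*36 - 168))*(-47) = (30 + (-80 - 72 - 168))*(-47) = (30 - 320)*(-47) = -290*(-47) = 13630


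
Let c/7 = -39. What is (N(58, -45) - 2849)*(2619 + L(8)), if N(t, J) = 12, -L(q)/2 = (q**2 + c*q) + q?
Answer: -19413591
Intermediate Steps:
c = -273 (c = 7*(-39) = -273)
L(q) = -2*q**2 + 544*q (L(q) = -2*((q**2 - 273*q) + q) = -2*(q**2 - 272*q) = -2*q**2 + 544*q)
(N(58, -45) - 2849)*(2619 + L(8)) = (12 - 2849)*(2619 + 2*8*(272 - 1*8)) = -2837*(2619 + 2*8*(272 - 8)) = -2837*(2619 + 2*8*264) = -2837*(2619 + 4224) = -2837*6843 = -19413591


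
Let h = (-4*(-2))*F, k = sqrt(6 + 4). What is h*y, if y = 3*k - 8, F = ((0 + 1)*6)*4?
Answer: -1536 + 576*sqrt(10) ≈ 285.47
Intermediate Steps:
F = 24 (F = (1*6)*4 = 6*4 = 24)
k = sqrt(10) ≈ 3.1623
h = 192 (h = -4*(-2)*24 = 8*24 = 192)
y = -8 + 3*sqrt(10) (y = 3*sqrt(10) - 8 = -8 + 3*sqrt(10) ≈ 1.4868)
h*y = 192*(-8 + 3*sqrt(10)) = -1536 + 576*sqrt(10)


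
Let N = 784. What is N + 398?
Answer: 1182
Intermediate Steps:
N + 398 = 784 + 398 = 1182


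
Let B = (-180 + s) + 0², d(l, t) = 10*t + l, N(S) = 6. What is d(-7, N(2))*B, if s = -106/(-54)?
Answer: -254771/27 ≈ -9436.0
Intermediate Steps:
s = 53/27 (s = -106*(-1/54) = 53/27 ≈ 1.9630)
d(l, t) = l + 10*t
B = -4807/27 (B = (-180 + 53/27) + 0² = -4807/27 + 0 = -4807/27 ≈ -178.04)
d(-7, N(2))*B = (-7 + 10*6)*(-4807/27) = (-7 + 60)*(-4807/27) = 53*(-4807/27) = -254771/27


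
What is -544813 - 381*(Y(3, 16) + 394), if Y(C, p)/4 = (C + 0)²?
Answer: -708643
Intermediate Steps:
Y(C, p) = 4*C² (Y(C, p) = 4*(C + 0)² = 4*C²)
-544813 - 381*(Y(3, 16) + 394) = -544813 - 381*(4*3² + 394) = -544813 - 381*(4*9 + 394) = -544813 - 381*(36 + 394) = -544813 - 381*430 = -544813 - 1*163830 = -544813 - 163830 = -708643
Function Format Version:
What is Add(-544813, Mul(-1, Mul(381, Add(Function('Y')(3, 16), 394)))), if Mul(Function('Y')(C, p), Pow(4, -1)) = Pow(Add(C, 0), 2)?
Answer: -708643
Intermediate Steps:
Function('Y')(C, p) = Mul(4, Pow(C, 2)) (Function('Y')(C, p) = Mul(4, Pow(Add(C, 0), 2)) = Mul(4, Pow(C, 2)))
Add(-544813, Mul(-1, Mul(381, Add(Function('Y')(3, 16), 394)))) = Add(-544813, Mul(-1, Mul(381, Add(Mul(4, Pow(3, 2)), 394)))) = Add(-544813, Mul(-1, Mul(381, Add(Mul(4, 9), 394)))) = Add(-544813, Mul(-1, Mul(381, Add(36, 394)))) = Add(-544813, Mul(-1, Mul(381, 430))) = Add(-544813, Mul(-1, 163830)) = Add(-544813, -163830) = -708643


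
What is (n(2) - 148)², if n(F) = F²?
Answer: 20736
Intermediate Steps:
(n(2) - 148)² = (2² - 148)² = (4 - 148)² = (-144)² = 20736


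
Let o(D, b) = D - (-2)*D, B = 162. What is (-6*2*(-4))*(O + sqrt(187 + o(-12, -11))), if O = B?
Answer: 7776 + 48*sqrt(151) ≈ 8365.8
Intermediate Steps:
O = 162
o(D, b) = 3*D (o(D, b) = D + 2*D = 3*D)
(-6*2*(-4))*(O + sqrt(187 + o(-12, -11))) = (-6*2*(-4))*(162 + sqrt(187 + 3*(-12))) = (-12*(-4))*(162 + sqrt(187 - 36)) = 48*(162 + sqrt(151)) = 7776 + 48*sqrt(151)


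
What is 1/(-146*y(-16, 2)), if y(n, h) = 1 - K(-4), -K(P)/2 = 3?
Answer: -1/1022 ≈ -0.00097847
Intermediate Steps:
K(P) = -6 (K(P) = -2*3 = -6)
y(n, h) = 7 (y(n, h) = 1 - 1*(-6) = 1 + 6 = 7)
1/(-146*y(-16, 2)) = 1/(-146*7) = 1/(-1022) = -1/1022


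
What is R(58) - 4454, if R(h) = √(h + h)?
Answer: -4454 + 2*√29 ≈ -4443.2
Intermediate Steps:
R(h) = √2*√h (R(h) = √(2*h) = √2*√h)
R(58) - 4454 = √2*√58 - 4454 = 2*√29 - 4454 = -4454 + 2*√29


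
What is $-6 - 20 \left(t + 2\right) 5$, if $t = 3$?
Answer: $-506$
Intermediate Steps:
$-6 - 20 \left(t + 2\right) 5 = -6 - 20 \left(3 + 2\right) 5 = -6 - 20 \cdot 5 \cdot 5 = -6 - 500 = -506$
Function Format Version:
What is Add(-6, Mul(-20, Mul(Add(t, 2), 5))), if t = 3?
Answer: -506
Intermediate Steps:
Add(-6, Mul(-20, Mul(Add(t, 2), 5))) = Add(-6, Mul(-20, Mul(Add(3, 2), 5))) = Add(-6, Mul(-20, Mul(5, 5))) = Add(-6, Mul(-20, 25)) = Add(-6, -500) = -506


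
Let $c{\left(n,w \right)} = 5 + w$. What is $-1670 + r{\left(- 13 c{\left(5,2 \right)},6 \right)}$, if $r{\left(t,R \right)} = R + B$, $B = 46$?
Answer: $-1618$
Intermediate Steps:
$r{\left(t,R \right)} = 46 + R$ ($r{\left(t,R \right)} = R + 46 = 46 + R$)
$-1670 + r{\left(- 13 c{\left(5,2 \right)},6 \right)} = -1670 + \left(46 + 6\right) = -1670 + 52 = -1618$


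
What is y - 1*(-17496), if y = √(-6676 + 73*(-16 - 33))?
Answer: 17496 + I*√10253 ≈ 17496.0 + 101.26*I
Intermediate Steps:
y = I*√10253 (y = √(-6676 + 73*(-49)) = √(-6676 - 3577) = √(-10253) = I*√10253 ≈ 101.26*I)
y - 1*(-17496) = I*√10253 - 1*(-17496) = I*√10253 + 17496 = 17496 + I*√10253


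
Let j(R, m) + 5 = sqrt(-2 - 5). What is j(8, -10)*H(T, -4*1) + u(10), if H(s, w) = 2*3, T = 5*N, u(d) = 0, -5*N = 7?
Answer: -30 + 6*I*sqrt(7) ≈ -30.0 + 15.875*I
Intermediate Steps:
N = -7/5 (N = -1/5*7 = -7/5 ≈ -1.4000)
T = -7 (T = 5*(-7/5) = -7)
H(s, w) = 6
j(R, m) = -5 + I*sqrt(7) (j(R, m) = -5 + sqrt(-2 - 5) = -5 + sqrt(-7) = -5 + I*sqrt(7))
j(8, -10)*H(T, -4*1) + u(10) = (-5 + I*sqrt(7))*6 + 0 = (-30 + 6*I*sqrt(7)) + 0 = -30 + 6*I*sqrt(7)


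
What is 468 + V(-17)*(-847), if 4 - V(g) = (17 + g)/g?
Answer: -2920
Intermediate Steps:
V(g) = 4 - (17 + g)/g
468 + V(-17)*(-847) = 468 + (3 - 17/(-17))*(-847) = 468 + (3 - 17*(-1/17))*(-847) = 468 + (3 + 1)*(-847) = 468 + 4*(-847) = 468 - 3388 = -2920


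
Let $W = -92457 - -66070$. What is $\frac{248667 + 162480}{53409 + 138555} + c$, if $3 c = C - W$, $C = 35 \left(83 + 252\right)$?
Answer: $\frac{813040601}{63988} \approx 12706.0$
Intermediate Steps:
$W = -26387$ ($W = -92457 + 66070 = -26387$)
$C = 11725$ ($C = 35 \cdot 335 = 11725$)
$c = 12704$ ($c = \frac{11725 - -26387}{3} = \frac{11725 + 26387}{3} = \frac{1}{3} \cdot 38112 = 12704$)
$\frac{248667 + 162480}{53409 + 138555} + c = \frac{248667 + 162480}{53409 + 138555} + 12704 = \frac{411147}{191964} + 12704 = 411147 \cdot \frac{1}{191964} + 12704 = \frac{137049}{63988} + 12704 = \frac{813040601}{63988}$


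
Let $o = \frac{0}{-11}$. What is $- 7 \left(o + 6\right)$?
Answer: $-42$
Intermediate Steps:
$o = 0$ ($o = 0 \left(- \frac{1}{11}\right) = 0$)
$- 7 \left(o + 6\right) = - 7 \left(0 + 6\right) = \left(-7\right) 6 = -42$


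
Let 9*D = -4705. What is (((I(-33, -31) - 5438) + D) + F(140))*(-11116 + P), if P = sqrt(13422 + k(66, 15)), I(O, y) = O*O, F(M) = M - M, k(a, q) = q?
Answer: 487392136/9 - 43846*sqrt(1493)/3 ≈ 5.3590e+7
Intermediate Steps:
D = -4705/9 (D = (1/9)*(-4705) = -4705/9 ≈ -522.78)
F(M) = 0
I(O, y) = O**2
P = 3*sqrt(1493) (P = sqrt(13422 + 15) = sqrt(13437) = 3*sqrt(1493) ≈ 115.92)
(((I(-33, -31) - 5438) + D) + F(140))*(-11116 + P) = ((((-33)**2 - 5438) - 4705/9) + 0)*(-11116 + 3*sqrt(1493)) = (((1089 - 5438) - 4705/9) + 0)*(-11116 + 3*sqrt(1493)) = ((-4349 - 4705/9) + 0)*(-11116 + 3*sqrt(1493)) = (-43846/9 + 0)*(-11116 + 3*sqrt(1493)) = -43846*(-11116 + 3*sqrt(1493))/9 = 487392136/9 - 43846*sqrt(1493)/3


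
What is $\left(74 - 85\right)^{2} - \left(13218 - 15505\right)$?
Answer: $2408$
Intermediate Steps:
$\left(74 - 85\right)^{2} - \left(13218 - 15505\right) = \left(-11\right)^{2} - \left(13218 - 15505\right) = 121 - -2287 = 121 + 2287 = 2408$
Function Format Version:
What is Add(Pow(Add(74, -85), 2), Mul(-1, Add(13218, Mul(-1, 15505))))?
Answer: 2408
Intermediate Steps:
Add(Pow(Add(74, -85), 2), Mul(-1, Add(13218, Mul(-1, 15505)))) = Add(Pow(-11, 2), Mul(-1, Add(13218, -15505))) = Add(121, Mul(-1, -2287)) = Add(121, 2287) = 2408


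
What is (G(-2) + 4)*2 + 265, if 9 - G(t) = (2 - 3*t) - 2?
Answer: 279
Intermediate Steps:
G(t) = 9 + 3*t (G(t) = 9 - ((2 - 3*t) - 2) = 9 - (-3)*t = 9 + 3*t)
(G(-2) + 4)*2 + 265 = ((9 + 3*(-2)) + 4)*2 + 265 = ((9 - 6) + 4)*2 + 265 = (3 + 4)*2 + 265 = 7*2 + 265 = 14 + 265 = 279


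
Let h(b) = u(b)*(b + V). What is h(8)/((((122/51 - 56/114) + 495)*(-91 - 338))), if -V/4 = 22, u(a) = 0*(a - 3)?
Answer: 0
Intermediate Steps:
u(a) = 0 (u(a) = 0*(-3 + a) = 0)
V = -88 (V = -4*22 = -88)
h(b) = 0 (h(b) = 0*(b - 88) = 0*(-88 + b) = 0)
h(8)/((((122/51 - 56/114) + 495)*(-91 - 338))) = 0/((((122/51 - 56/114) + 495)*(-91 - 338))) = 0/((((122*(1/51) - 56*1/114) + 495)*(-429))) = 0/((((122/51 - 28/57) + 495)*(-429))) = 0/(((614/323 + 495)*(-429))) = 0/(((160499/323)*(-429))) = 0/(-68854071/323) = 0*(-323/68854071) = 0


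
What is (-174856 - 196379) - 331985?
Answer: -703220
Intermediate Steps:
(-174856 - 196379) - 331985 = -371235 - 331985 = -703220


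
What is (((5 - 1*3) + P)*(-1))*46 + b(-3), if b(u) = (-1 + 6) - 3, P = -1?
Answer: -44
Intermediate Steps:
b(u) = 2 (b(u) = 5 - 3 = 2)
(((5 - 1*3) + P)*(-1))*46 + b(-3) = (((5 - 1*3) - 1)*(-1))*46 + 2 = (((5 - 3) - 1)*(-1))*46 + 2 = ((2 - 1)*(-1))*46 + 2 = (1*(-1))*46 + 2 = -1*46 + 2 = -46 + 2 = -44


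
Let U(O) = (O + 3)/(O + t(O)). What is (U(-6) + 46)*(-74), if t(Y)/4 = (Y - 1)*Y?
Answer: -91871/27 ≈ -3402.6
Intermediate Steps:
t(Y) = 4*Y*(-1 + Y) (t(Y) = 4*((Y - 1)*Y) = 4*((-1 + Y)*Y) = 4*(Y*(-1 + Y)) = 4*Y*(-1 + Y))
U(O) = (3 + O)/(O + 4*O*(-1 + O)) (U(O) = (O + 3)/(O + 4*O*(-1 + O)) = (3 + O)/(O + 4*O*(-1 + O)))
(U(-6) + 46)*(-74) = ((3 - 6)/((-6)*(-3 + 4*(-6))) + 46)*(-74) = (-⅙*(-3)/(-3 - 24) + 46)*(-74) = (-⅙*(-3)/(-27) + 46)*(-74) = (-⅙*(-1/27)*(-3) + 46)*(-74) = (-1/54 + 46)*(-74) = (2483/54)*(-74) = -91871/27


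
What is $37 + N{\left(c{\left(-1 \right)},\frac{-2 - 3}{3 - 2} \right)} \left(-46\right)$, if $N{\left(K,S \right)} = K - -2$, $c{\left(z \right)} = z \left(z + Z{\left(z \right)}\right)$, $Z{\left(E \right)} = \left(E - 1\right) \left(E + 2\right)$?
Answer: $-193$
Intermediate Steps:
$Z{\left(E \right)} = \left(-1 + E\right) \left(2 + E\right)$
$c{\left(z \right)} = z \left(-2 + z^{2} + 2 z\right)$ ($c{\left(z \right)} = z \left(z + \left(-2 + z + z^{2}\right)\right) = z \left(-2 + z^{2} + 2 z\right)$)
$N{\left(K,S \right)} = 2 + K$ ($N{\left(K,S \right)} = K + 2 = 2 + K$)
$37 + N{\left(c{\left(-1 \right)},\frac{-2 - 3}{3 - 2} \right)} \left(-46\right) = 37 + \left(2 - \left(-2 + \left(-1\right)^{2} + 2 \left(-1\right)\right)\right) \left(-46\right) = 37 + \left(2 - \left(-2 + 1 - 2\right)\right) \left(-46\right) = 37 + \left(2 - -3\right) \left(-46\right) = 37 + \left(2 + 3\right) \left(-46\right) = 37 + 5 \left(-46\right) = 37 - 230 = -193$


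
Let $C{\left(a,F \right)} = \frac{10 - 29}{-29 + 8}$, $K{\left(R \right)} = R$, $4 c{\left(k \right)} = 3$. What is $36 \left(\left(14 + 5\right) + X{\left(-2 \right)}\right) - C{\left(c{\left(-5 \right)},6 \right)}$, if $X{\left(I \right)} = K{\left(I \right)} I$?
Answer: $\frac{17369}{21} \approx 827.1$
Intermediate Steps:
$c{\left(k \right)} = \frac{3}{4}$ ($c{\left(k \right)} = \frac{1}{4} \cdot 3 = \frac{3}{4}$)
$C{\left(a,F \right)} = \frac{19}{21}$ ($C{\left(a,F \right)} = - \frac{19}{-21} = \left(-19\right) \left(- \frac{1}{21}\right) = \frac{19}{21}$)
$X{\left(I \right)} = I^{2}$ ($X{\left(I \right)} = I I = I^{2}$)
$36 \left(\left(14 + 5\right) + X{\left(-2 \right)}\right) - C{\left(c{\left(-5 \right)},6 \right)} = 36 \left(\left(14 + 5\right) + \left(-2\right)^{2}\right) - \frac{19}{21} = 36 \left(19 + 4\right) - \frac{19}{21} = 36 \cdot 23 - \frac{19}{21} = 828 - \frac{19}{21} = \frac{17369}{21}$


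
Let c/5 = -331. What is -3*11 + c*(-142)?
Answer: 234977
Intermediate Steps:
c = -1655 (c = 5*(-331) = -1655)
-3*11 + c*(-142) = -3*11 - 1655*(-142) = -33 + 235010 = 234977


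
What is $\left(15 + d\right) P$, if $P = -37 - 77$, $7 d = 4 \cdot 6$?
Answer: $- \frac{14706}{7} \approx -2100.9$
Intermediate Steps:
$d = \frac{24}{7}$ ($d = \frac{4 \cdot 6}{7} = \frac{1}{7} \cdot 24 = \frac{24}{7} \approx 3.4286$)
$P = -114$
$\left(15 + d\right) P = \left(15 + \frac{24}{7}\right) \left(-114\right) = \frac{129}{7} \left(-114\right) = - \frac{14706}{7}$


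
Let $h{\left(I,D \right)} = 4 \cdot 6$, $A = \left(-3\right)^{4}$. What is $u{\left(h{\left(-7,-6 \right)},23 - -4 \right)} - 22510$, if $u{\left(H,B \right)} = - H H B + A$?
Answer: $-37981$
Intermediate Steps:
$A = 81$
$h{\left(I,D \right)} = 24$
$u{\left(H,B \right)} = 81 - B H^{2}$ ($u{\left(H,B \right)} = - H H B + 81 = - H^{2} B + 81 = - B H^{2} + 81 = 81 - B H^{2}$)
$u{\left(h{\left(-7,-6 \right)},23 - -4 \right)} - 22510 = \left(81 - \left(23 - -4\right) 24^{2}\right) - 22510 = \left(81 - \left(23 + 4\right) 576\right) - 22510 = \left(81 - 27 \cdot 576\right) - 22510 = \left(81 - 15552\right) - 22510 = -15471 - 22510 = -37981$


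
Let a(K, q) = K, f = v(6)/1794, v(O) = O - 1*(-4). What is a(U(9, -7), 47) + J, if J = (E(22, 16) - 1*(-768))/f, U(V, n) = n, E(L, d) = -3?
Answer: 137234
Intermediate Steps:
v(O) = 4 + O (v(O) = O + 4 = 4 + O)
f = 5/897 (f = (4 + 6)/1794 = 10*(1/1794) = 5/897 ≈ 0.0055741)
J = 137241 (J = (-3 - 1*(-768))/(5/897) = (-3 + 768)*(897/5) = 765*(897/5) = 137241)
a(U(9, -7), 47) + J = -7 + 137241 = 137234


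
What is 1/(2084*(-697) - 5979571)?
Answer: -1/7432119 ≈ -1.3455e-7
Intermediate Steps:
1/(2084*(-697) - 5979571) = 1/(-1452548 - 5979571) = 1/(-7432119) = -1/7432119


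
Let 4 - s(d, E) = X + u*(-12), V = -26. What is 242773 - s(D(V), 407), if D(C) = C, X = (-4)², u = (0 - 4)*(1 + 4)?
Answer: 243025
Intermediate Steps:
u = -20 (u = -4*5 = -20)
X = 16
s(d, E) = -252 (s(d, E) = 4 - (16 - 20*(-12)) = 4 - (16 + 240) = 4 - 1*256 = 4 - 256 = -252)
242773 - s(D(V), 407) = 242773 - 1*(-252) = 242773 + 252 = 243025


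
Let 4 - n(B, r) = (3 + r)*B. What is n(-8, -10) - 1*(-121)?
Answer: 69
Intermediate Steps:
n(B, r) = 4 - B*(3 + r) (n(B, r) = 4 - (3 + r)*B = 4 - B*(3 + r))
n(-8, -10) - 1*(-121) = (4 - 3*(-8) - 1*(-8)*(-10)) - 1*(-121) = (4 + 24 - 80) + 121 = -52 + 121 = 69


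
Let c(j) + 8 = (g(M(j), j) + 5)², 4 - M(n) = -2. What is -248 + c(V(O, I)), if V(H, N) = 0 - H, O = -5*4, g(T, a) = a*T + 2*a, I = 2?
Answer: 26969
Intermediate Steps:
M(n) = 6 (M(n) = 4 - 1*(-2) = 4 + 2 = 6)
g(T, a) = 2*a + T*a (g(T, a) = T*a + 2*a = 2*a + T*a)
O = -20
V(H, N) = -H
c(j) = -8 + (5 + 8*j)² (c(j) = -8 + (j*(2 + 6) + 5)² = -8 + (j*8 + 5)² = -8 + (8*j + 5)² = -8 + (5 + 8*j)²)
-248 + c(V(O, I)) = -248 + (-8 + (5 + 8*(-1*(-20)))²) = -248 + (-8 + (5 + 8*20)²) = -248 + (-8 + (5 + 160)²) = -248 + (-8 + 165²) = -248 + (-8 + 27225) = -248 + 27217 = 26969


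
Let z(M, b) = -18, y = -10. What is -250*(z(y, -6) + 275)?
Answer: -64250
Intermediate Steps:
-250*(z(y, -6) + 275) = -250*(-18 + 275) = -250*257 = -64250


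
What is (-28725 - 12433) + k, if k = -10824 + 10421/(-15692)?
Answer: -815711965/15692 ≈ -51983.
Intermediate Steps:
k = -169860629/15692 (k = -10824 + 10421*(-1/15692) = -10824 - 10421/15692 = -169860629/15692 ≈ -10825.)
(-28725 - 12433) + k = (-28725 - 12433) - 169860629/15692 = -41158 - 169860629/15692 = -815711965/15692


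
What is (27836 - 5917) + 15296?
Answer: 37215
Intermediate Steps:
(27836 - 5917) + 15296 = 21919 + 15296 = 37215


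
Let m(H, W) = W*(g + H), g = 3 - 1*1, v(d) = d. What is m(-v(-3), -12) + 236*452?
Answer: 106612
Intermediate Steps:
g = 2 (g = 3 - 1 = 2)
m(H, W) = W*(2 + H)
m(-v(-3), -12) + 236*452 = -12*(2 - 1*(-3)) + 236*452 = -12*(2 + 3) + 106672 = -12*5 + 106672 = -60 + 106672 = 106612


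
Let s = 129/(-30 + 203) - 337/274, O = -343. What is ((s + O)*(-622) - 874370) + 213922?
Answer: -10589625497/23701 ≈ -4.4680e+5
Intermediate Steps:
s = -22955/47402 (s = 129/173 - 337*1/274 = 129*(1/173) - 337/274 = 129/173 - 337/274 = -22955/47402 ≈ -0.48426)
((s + O)*(-622) - 874370) + 213922 = ((-22955/47402 - 343)*(-622) - 874370) + 213922 = (-16281841/47402*(-622) - 874370) + 213922 = (5063652551/23701 - 874370) + 213922 = -15659790819/23701 + 213922 = -10589625497/23701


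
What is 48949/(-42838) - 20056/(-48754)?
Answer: -763650309/1044261926 ≈ -0.73128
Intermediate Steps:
48949/(-42838) - 20056/(-48754) = 48949*(-1/42838) - 20056*(-1/48754) = -48949/42838 + 10028/24377 = -763650309/1044261926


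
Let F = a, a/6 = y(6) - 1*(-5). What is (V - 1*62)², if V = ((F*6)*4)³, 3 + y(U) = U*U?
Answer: 26845811222735682408196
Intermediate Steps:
y(U) = -3 + U² (y(U) = -3 + U*U = -3 + U²)
a = 228 (a = 6*((-3 + 6²) - 1*(-5)) = 6*((-3 + 36) + 5) = 6*(33 + 5) = 6*38 = 228)
F = 228
V = 163846914048 (V = ((228*6)*4)³ = (1368*4)³ = 5472³ = 163846914048)
(V - 1*62)² = (163846914048 - 1*62)² = (163846914048 - 62)² = 163846913986² = 26845811222735682408196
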